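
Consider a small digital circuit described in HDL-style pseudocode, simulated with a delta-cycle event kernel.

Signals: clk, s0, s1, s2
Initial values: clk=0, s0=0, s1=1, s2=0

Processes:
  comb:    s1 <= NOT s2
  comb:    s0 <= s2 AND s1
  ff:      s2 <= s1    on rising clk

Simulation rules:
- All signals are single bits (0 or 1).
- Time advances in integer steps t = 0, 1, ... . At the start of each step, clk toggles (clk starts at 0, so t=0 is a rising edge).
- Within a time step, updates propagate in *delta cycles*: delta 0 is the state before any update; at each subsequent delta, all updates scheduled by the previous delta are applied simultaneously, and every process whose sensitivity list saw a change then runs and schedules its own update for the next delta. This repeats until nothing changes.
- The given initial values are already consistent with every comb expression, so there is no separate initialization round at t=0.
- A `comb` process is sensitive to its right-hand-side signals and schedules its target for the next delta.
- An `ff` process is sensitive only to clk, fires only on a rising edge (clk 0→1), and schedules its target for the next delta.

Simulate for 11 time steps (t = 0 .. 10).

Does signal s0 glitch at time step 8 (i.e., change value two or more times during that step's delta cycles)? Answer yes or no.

t=0 Δ0: s2=0 clk=0 s1=1 s0=0
  Δ1: clk:0→1
  Δ2: s2:0→1
  Δ3: s1:1→0, s0:0→1
  Δ4: s0:1→0
  (4Δ to stable)
t=1 Δ0: s2=1 clk=1 s1=0 s0=0
  Δ1: clk:1→0
  (1Δ to stable)
t=2 Δ0: s2=1 clk=0 s1=0 s0=0
  Δ1: clk:0→1
  Δ2: s2:1→0
  Δ3: s1:0→1
  (3Δ to stable)
t=3 Δ0: s2=0 clk=1 s1=1 s0=0
  Δ1: clk:1→0
  (1Δ to stable)
t=4 Δ0: s2=0 clk=0 s1=1 s0=0
  Δ1: clk:0→1
  Δ2: s2:0→1
  Δ3: s1:1→0, s0:0→1
  Δ4: s0:1→0
  (4Δ to stable)
t=5 Δ0: s2=1 clk=1 s1=0 s0=0
  Δ1: clk:1→0
  (1Δ to stable)
t=6 Δ0: s2=1 clk=0 s1=0 s0=0
  Δ1: clk:0→1
  Δ2: s2:1→0
  Δ3: s1:0→1
  (3Δ to stable)
t=7 Δ0: s2=0 clk=1 s1=1 s0=0
  Δ1: clk:1→0
  (1Δ to stable)
t=8 Δ0: s2=0 clk=0 s1=1 s0=0
  Δ1: clk:0→1
  Δ2: s2:0→1
  Δ3: s1:1→0, s0:0→1
  Δ4: s0:1→0
  (4Δ to stable)
t=9 Δ0: s2=1 clk=1 s1=0 s0=0
  Δ1: clk:1→0
  (1Δ to stable)
t=10 Δ0: s2=1 clk=0 s1=0 s0=0
  Δ1: clk:0→1
  Δ2: s2:1→0
  Δ3: s1:0→1
  (3Δ to stable)

yes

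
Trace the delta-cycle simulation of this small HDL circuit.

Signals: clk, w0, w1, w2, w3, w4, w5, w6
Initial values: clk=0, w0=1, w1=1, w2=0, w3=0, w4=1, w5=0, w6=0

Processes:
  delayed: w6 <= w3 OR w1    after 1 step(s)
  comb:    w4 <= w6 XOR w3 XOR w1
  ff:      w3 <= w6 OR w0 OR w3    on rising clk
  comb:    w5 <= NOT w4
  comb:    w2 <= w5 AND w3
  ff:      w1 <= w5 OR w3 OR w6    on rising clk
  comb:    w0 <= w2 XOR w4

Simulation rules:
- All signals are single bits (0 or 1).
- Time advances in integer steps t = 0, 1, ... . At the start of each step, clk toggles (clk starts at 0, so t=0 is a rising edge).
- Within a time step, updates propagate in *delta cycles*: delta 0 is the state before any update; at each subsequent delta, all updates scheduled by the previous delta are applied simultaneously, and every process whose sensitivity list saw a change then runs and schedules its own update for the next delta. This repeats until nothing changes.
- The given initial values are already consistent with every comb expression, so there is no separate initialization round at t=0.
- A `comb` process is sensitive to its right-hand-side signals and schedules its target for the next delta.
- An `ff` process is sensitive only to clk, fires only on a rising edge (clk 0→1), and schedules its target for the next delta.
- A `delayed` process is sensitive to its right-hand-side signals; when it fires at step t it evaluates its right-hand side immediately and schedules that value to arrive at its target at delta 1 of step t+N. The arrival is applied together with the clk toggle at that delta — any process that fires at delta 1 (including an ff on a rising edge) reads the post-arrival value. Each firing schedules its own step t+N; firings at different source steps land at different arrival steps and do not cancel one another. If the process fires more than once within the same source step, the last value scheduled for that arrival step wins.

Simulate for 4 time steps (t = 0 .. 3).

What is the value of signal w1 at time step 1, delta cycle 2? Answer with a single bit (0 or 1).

t=0 Δ0: w0=1 w4=1 clk=0 w6=0 w1=1 w3=0 w2=0 w5=0
  Δ1: clk:0→1
  Δ2: w1:1→0, w3:0→1
  (2Δ to stable)
t=1 Δ0: w0=1 w4=1 clk=1 w6=0 w1=0 w3=1 w2=0 w5=0
  Δ1: clk:1→0, w6:0→1
  Δ2: w4:1→0
  Δ3: w0:1→0, w5:0→1
  Δ4: w2:0→1
  Δ5: w0:0→1
  (5Δ to stable)
t=2 Δ0: w0=1 w4=0 clk=0 w6=1 w1=0 w3=1 w2=1 w5=1
  Δ1: clk:0→1
  Δ2: w1:0→1
  Δ3: w4:0→1
  Δ4: w0:1→0, w5:1→0
  Δ5: w2:1→0
  Δ6: w0:0→1
  (6Δ to stable)
t=3 Δ0: w0=1 w4=1 clk=1 w6=1 w1=1 w3=1 w2=0 w5=0
  Δ1: clk:1→0
  (1Δ to stable)

0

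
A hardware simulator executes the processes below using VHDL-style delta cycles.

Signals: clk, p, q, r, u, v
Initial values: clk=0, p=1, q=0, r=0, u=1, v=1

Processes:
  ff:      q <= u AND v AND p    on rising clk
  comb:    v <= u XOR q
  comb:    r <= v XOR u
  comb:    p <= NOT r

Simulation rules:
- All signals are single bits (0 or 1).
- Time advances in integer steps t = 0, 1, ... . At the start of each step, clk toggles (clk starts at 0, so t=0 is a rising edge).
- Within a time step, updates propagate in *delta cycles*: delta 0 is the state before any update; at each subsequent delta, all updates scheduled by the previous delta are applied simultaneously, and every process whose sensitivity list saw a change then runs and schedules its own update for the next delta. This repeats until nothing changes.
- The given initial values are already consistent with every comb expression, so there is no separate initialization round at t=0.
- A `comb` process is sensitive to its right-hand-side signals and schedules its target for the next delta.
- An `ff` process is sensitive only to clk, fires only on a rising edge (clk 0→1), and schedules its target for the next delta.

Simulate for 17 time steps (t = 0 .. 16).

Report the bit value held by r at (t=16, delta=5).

t0.Δ0 v=1 clk=0 q=0 u=1 p=1 r=0
t0.Δ1 v=1 clk=1 q=0 u=1 p=1 r=0
t0.Δ2 v=1 clk=1 q=1 u=1 p=1 r=0
t0.Δ3 v=0 clk=1 q=1 u=1 p=1 r=0
t0.Δ4 v=0 clk=1 q=1 u=1 p=1 r=1
t0.Δ5 v=0 clk=1 q=1 u=1 p=0 r=1
t1.Δ0 v=0 clk=1 q=1 u=1 p=0 r=1
t1.Δ1 v=0 clk=0 q=1 u=1 p=0 r=1
t2.Δ0 v=0 clk=0 q=1 u=1 p=0 r=1
t2.Δ1 v=0 clk=1 q=1 u=1 p=0 r=1
t2.Δ2 v=0 clk=1 q=0 u=1 p=0 r=1
t2.Δ3 v=1 clk=1 q=0 u=1 p=0 r=1
t2.Δ4 v=1 clk=1 q=0 u=1 p=0 r=0
t2.Δ5 v=1 clk=1 q=0 u=1 p=1 r=0
t3.Δ0 v=1 clk=1 q=0 u=1 p=1 r=0
t3.Δ1 v=1 clk=0 q=0 u=1 p=1 r=0
t4.Δ0 v=1 clk=0 q=0 u=1 p=1 r=0
t4.Δ1 v=1 clk=1 q=0 u=1 p=1 r=0
t4.Δ2 v=1 clk=1 q=1 u=1 p=1 r=0
t4.Δ3 v=0 clk=1 q=1 u=1 p=1 r=0
t4.Δ4 v=0 clk=1 q=1 u=1 p=1 r=1
t4.Δ5 v=0 clk=1 q=1 u=1 p=0 r=1
t5.Δ0 v=0 clk=1 q=1 u=1 p=0 r=1
t5.Δ1 v=0 clk=0 q=1 u=1 p=0 r=1
t6.Δ0 v=0 clk=0 q=1 u=1 p=0 r=1
t6.Δ1 v=0 clk=1 q=1 u=1 p=0 r=1
t6.Δ2 v=0 clk=1 q=0 u=1 p=0 r=1
t6.Δ3 v=1 clk=1 q=0 u=1 p=0 r=1
t6.Δ4 v=1 clk=1 q=0 u=1 p=0 r=0
t6.Δ5 v=1 clk=1 q=0 u=1 p=1 r=0
t7.Δ0 v=1 clk=1 q=0 u=1 p=1 r=0
t7.Δ1 v=1 clk=0 q=0 u=1 p=1 r=0
t8.Δ0 v=1 clk=0 q=0 u=1 p=1 r=0
t8.Δ1 v=1 clk=1 q=0 u=1 p=1 r=0
t8.Δ2 v=1 clk=1 q=1 u=1 p=1 r=0
t8.Δ3 v=0 clk=1 q=1 u=1 p=1 r=0
t8.Δ4 v=0 clk=1 q=1 u=1 p=1 r=1
t8.Δ5 v=0 clk=1 q=1 u=1 p=0 r=1
t9.Δ0 v=0 clk=1 q=1 u=1 p=0 r=1
t9.Δ1 v=0 clk=0 q=1 u=1 p=0 r=1
t10.Δ0 v=0 clk=0 q=1 u=1 p=0 r=1
t10.Δ1 v=0 clk=1 q=1 u=1 p=0 r=1
t10.Δ2 v=0 clk=1 q=0 u=1 p=0 r=1
t10.Δ3 v=1 clk=1 q=0 u=1 p=0 r=1
t10.Δ4 v=1 clk=1 q=0 u=1 p=0 r=0
t10.Δ5 v=1 clk=1 q=0 u=1 p=1 r=0
t11.Δ0 v=1 clk=1 q=0 u=1 p=1 r=0
t11.Δ1 v=1 clk=0 q=0 u=1 p=1 r=0
t12.Δ0 v=1 clk=0 q=0 u=1 p=1 r=0
t12.Δ1 v=1 clk=1 q=0 u=1 p=1 r=0
t12.Δ2 v=1 clk=1 q=1 u=1 p=1 r=0
t12.Δ3 v=0 clk=1 q=1 u=1 p=1 r=0
t12.Δ4 v=0 clk=1 q=1 u=1 p=1 r=1
t12.Δ5 v=0 clk=1 q=1 u=1 p=0 r=1
t13.Δ0 v=0 clk=1 q=1 u=1 p=0 r=1
t13.Δ1 v=0 clk=0 q=1 u=1 p=0 r=1
t14.Δ0 v=0 clk=0 q=1 u=1 p=0 r=1
t14.Δ1 v=0 clk=1 q=1 u=1 p=0 r=1
t14.Δ2 v=0 clk=1 q=0 u=1 p=0 r=1
t14.Δ3 v=1 clk=1 q=0 u=1 p=0 r=1
t14.Δ4 v=1 clk=1 q=0 u=1 p=0 r=0
t14.Δ5 v=1 clk=1 q=0 u=1 p=1 r=0
t15.Δ0 v=1 clk=1 q=0 u=1 p=1 r=0
t15.Δ1 v=1 clk=0 q=0 u=1 p=1 r=0
t16.Δ0 v=1 clk=0 q=0 u=1 p=1 r=0
t16.Δ1 v=1 clk=1 q=0 u=1 p=1 r=0
t16.Δ2 v=1 clk=1 q=1 u=1 p=1 r=0
t16.Δ3 v=0 clk=1 q=1 u=1 p=1 r=0
t16.Δ4 v=0 clk=1 q=1 u=1 p=1 r=1
t16.Δ5 v=0 clk=1 q=1 u=1 p=0 r=1

1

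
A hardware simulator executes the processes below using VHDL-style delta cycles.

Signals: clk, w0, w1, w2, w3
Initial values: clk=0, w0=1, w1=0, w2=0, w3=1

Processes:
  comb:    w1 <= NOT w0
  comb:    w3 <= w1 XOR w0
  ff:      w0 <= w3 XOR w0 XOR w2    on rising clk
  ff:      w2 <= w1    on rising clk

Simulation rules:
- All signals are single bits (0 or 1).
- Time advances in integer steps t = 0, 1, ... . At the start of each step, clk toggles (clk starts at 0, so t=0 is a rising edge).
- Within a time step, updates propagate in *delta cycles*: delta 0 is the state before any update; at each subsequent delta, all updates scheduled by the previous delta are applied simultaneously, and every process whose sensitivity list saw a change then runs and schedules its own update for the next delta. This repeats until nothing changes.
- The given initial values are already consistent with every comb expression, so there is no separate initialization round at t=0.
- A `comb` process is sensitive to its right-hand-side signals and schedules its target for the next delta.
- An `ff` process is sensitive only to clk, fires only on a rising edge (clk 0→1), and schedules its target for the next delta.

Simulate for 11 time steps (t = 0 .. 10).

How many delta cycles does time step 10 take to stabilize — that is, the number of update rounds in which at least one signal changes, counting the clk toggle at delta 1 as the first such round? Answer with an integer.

t0.Δ0 w1=0 w0=1 clk=0 w2=0 w3=1
t0.Δ1 w1=0 w0=1 clk=1 w2=0 w3=1
t0.Δ2 w1=0 w0=0 clk=1 w2=0 w3=1
t0.Δ3 w1=1 w0=0 clk=1 w2=0 w3=0
t0.Δ4 w1=1 w0=0 clk=1 w2=0 w3=1
t1.Δ0 w1=1 w0=0 clk=1 w2=0 w3=1
t1.Δ1 w1=1 w0=0 clk=0 w2=0 w3=1
t2.Δ0 w1=1 w0=0 clk=0 w2=0 w3=1
t2.Δ1 w1=1 w0=0 clk=1 w2=0 w3=1
t2.Δ2 w1=1 w0=1 clk=1 w2=1 w3=1
t2.Δ3 w1=0 w0=1 clk=1 w2=1 w3=0
t2.Δ4 w1=0 w0=1 clk=1 w2=1 w3=1
t3.Δ0 w1=0 w0=1 clk=1 w2=1 w3=1
t3.Δ1 w1=0 w0=1 clk=0 w2=1 w3=1
t4.Δ0 w1=0 w0=1 clk=0 w2=1 w3=1
t4.Δ1 w1=0 w0=1 clk=1 w2=1 w3=1
t4.Δ2 w1=0 w0=1 clk=1 w2=0 w3=1
t5.Δ0 w1=0 w0=1 clk=1 w2=0 w3=1
t5.Δ1 w1=0 w0=1 clk=0 w2=0 w3=1
t6.Δ0 w1=0 w0=1 clk=0 w2=0 w3=1
t6.Δ1 w1=0 w0=1 clk=1 w2=0 w3=1
t6.Δ2 w1=0 w0=0 clk=1 w2=0 w3=1
t6.Δ3 w1=1 w0=0 clk=1 w2=0 w3=0
t6.Δ4 w1=1 w0=0 clk=1 w2=0 w3=1
t7.Δ0 w1=1 w0=0 clk=1 w2=0 w3=1
t7.Δ1 w1=1 w0=0 clk=0 w2=0 w3=1
t8.Δ0 w1=1 w0=0 clk=0 w2=0 w3=1
t8.Δ1 w1=1 w0=0 clk=1 w2=0 w3=1
t8.Δ2 w1=1 w0=1 clk=1 w2=1 w3=1
t8.Δ3 w1=0 w0=1 clk=1 w2=1 w3=0
t8.Δ4 w1=0 w0=1 clk=1 w2=1 w3=1
t9.Δ0 w1=0 w0=1 clk=1 w2=1 w3=1
t9.Δ1 w1=0 w0=1 clk=0 w2=1 w3=1
t10.Δ0 w1=0 w0=1 clk=0 w2=1 w3=1
t10.Δ1 w1=0 w0=1 clk=1 w2=1 w3=1
t10.Δ2 w1=0 w0=1 clk=1 w2=0 w3=1

2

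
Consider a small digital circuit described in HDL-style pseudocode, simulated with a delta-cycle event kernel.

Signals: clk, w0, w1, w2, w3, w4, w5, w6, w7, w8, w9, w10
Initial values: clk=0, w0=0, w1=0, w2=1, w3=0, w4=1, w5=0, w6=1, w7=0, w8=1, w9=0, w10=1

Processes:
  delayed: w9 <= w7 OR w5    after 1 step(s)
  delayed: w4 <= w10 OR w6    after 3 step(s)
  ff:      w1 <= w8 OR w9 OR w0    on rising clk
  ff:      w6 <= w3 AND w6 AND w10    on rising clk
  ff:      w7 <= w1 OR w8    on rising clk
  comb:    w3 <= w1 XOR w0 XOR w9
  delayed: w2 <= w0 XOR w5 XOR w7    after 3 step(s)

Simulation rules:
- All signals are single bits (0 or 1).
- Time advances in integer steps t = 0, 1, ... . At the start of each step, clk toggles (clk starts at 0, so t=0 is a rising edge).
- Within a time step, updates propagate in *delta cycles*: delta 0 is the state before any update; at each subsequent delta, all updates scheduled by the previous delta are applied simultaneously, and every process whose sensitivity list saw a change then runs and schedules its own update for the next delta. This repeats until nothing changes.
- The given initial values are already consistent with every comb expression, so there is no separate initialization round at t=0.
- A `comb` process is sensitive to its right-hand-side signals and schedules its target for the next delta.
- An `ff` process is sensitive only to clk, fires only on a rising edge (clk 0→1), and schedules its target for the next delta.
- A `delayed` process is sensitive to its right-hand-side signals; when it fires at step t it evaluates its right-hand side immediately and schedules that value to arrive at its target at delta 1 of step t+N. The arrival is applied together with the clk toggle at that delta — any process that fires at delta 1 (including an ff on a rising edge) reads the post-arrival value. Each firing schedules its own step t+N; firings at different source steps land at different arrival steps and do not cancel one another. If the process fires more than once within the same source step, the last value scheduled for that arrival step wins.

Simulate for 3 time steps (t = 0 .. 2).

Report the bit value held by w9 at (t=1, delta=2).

t=0 Δ0: w4=1 w9=0 w6=1 w10=1 w3=0 w0=0 w1=0 w5=0 w7=0 w2=1 clk=0 w8=1
  Δ1: clk:0→1
  Δ2: w6:1→0, w1:0→1, w7:0→1
  Δ3: w3:0→1
  (3Δ to stable)
t=1 Δ0: w4=1 w9=0 w6=0 w10=1 w3=1 w0=0 w1=1 w5=0 w7=1 w2=1 clk=1 w8=1
  Δ1: w9:0→1, clk:1→0
  Δ2: w3:1→0
  (2Δ to stable)
t=2 Δ0: w4=1 w9=1 w6=0 w10=1 w3=0 w0=0 w1=1 w5=0 w7=1 w2=1 clk=0 w8=1
  Δ1: clk:0→1
  (1Δ to stable)

1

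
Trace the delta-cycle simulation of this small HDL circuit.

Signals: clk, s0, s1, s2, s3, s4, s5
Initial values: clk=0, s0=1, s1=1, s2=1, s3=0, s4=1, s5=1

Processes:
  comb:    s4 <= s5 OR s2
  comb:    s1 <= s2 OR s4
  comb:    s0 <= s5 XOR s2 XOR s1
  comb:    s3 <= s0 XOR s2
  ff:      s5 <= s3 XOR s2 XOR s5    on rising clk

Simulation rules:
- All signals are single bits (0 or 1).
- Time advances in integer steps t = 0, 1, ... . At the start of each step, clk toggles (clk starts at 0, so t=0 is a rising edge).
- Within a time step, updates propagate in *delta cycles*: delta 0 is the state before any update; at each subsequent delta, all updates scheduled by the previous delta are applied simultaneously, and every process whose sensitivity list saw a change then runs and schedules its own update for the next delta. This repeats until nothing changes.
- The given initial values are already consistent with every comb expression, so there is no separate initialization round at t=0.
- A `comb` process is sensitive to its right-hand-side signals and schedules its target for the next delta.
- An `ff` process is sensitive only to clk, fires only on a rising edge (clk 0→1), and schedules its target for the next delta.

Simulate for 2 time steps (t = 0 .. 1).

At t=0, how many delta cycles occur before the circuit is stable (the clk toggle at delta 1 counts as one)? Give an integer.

4

t0.Δ0 s5=1 s4=1 s0=1 clk=0 s1=1 s2=1 s3=0
t0.Δ1 s5=1 s4=1 s0=1 clk=1 s1=1 s2=1 s3=0
t0.Δ2 s5=0 s4=1 s0=1 clk=1 s1=1 s2=1 s3=0
t0.Δ3 s5=0 s4=1 s0=0 clk=1 s1=1 s2=1 s3=0
t0.Δ4 s5=0 s4=1 s0=0 clk=1 s1=1 s2=1 s3=1
t1.Δ0 s5=0 s4=1 s0=0 clk=1 s1=1 s2=1 s3=1
t1.Δ1 s5=0 s4=1 s0=0 clk=0 s1=1 s2=1 s3=1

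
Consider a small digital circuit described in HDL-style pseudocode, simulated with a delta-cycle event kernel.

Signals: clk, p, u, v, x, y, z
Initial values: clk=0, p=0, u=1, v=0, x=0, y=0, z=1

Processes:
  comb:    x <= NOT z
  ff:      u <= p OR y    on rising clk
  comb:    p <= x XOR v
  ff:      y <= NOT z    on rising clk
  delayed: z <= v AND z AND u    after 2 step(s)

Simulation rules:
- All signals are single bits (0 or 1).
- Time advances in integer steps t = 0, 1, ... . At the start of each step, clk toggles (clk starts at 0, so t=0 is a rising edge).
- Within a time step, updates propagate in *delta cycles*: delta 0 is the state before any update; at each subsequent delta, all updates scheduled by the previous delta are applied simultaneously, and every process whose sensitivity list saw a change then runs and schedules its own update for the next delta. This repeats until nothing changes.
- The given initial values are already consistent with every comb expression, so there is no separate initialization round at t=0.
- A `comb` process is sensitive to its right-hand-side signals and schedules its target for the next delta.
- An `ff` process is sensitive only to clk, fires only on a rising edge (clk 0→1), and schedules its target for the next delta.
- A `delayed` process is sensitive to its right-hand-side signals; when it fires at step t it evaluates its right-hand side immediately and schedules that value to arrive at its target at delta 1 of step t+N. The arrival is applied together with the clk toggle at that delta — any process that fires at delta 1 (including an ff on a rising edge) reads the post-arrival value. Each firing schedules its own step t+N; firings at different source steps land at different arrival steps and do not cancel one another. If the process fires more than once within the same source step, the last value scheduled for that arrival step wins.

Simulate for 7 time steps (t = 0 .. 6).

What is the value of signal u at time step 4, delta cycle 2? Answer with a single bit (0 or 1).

t=0 Δ0: u=1 p=0 x=0 z=1 clk=0 y=0 v=0
  Δ1: clk:0→1
  Δ2: u:1→0
  (2Δ to stable)
t=1 Δ0: u=0 p=0 x=0 z=1 clk=1 y=0 v=0
  Δ1: clk:1→0
  (1Δ to stable)
t=2 Δ0: u=0 p=0 x=0 z=1 clk=0 y=0 v=0
  Δ1: z:1→0, clk:0→1
  Δ2: x:0→1, y:0→1
  Δ3: p:0→1
  (3Δ to stable)
t=3 Δ0: u=0 p=1 x=1 z=0 clk=1 y=1 v=0
  Δ1: clk:1→0
  (1Δ to stable)
t=4 Δ0: u=0 p=1 x=1 z=0 clk=0 y=1 v=0
  Δ1: clk:0→1
  Δ2: u:0→1
  (2Δ to stable)
t=5 Δ0: u=1 p=1 x=1 z=0 clk=1 y=1 v=0
  Δ1: clk:1→0
  (1Δ to stable)
t=6 Δ0: u=1 p=1 x=1 z=0 clk=0 y=1 v=0
  Δ1: clk:0→1
  (1Δ to stable)

1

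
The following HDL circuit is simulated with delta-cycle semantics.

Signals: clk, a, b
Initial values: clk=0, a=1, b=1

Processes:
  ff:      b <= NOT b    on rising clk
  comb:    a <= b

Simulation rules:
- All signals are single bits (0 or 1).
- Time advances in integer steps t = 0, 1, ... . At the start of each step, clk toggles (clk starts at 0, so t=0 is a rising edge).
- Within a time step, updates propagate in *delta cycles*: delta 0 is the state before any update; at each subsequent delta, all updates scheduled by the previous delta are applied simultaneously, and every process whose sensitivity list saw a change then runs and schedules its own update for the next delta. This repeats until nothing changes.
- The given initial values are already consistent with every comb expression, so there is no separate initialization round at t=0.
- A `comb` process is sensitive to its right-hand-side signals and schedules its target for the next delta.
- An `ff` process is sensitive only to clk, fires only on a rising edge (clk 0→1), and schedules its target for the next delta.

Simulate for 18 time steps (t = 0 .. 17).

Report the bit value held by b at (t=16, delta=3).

0

t0.Δ0 b=1 a=1 clk=0
t0.Δ1 b=1 a=1 clk=1
t0.Δ2 b=0 a=1 clk=1
t0.Δ3 b=0 a=0 clk=1
t1.Δ0 b=0 a=0 clk=1
t1.Δ1 b=0 a=0 clk=0
t2.Δ0 b=0 a=0 clk=0
t2.Δ1 b=0 a=0 clk=1
t2.Δ2 b=1 a=0 clk=1
t2.Δ3 b=1 a=1 clk=1
t3.Δ0 b=1 a=1 clk=1
t3.Δ1 b=1 a=1 clk=0
t4.Δ0 b=1 a=1 clk=0
t4.Δ1 b=1 a=1 clk=1
t4.Δ2 b=0 a=1 clk=1
t4.Δ3 b=0 a=0 clk=1
t5.Δ0 b=0 a=0 clk=1
t5.Δ1 b=0 a=0 clk=0
t6.Δ0 b=0 a=0 clk=0
t6.Δ1 b=0 a=0 clk=1
t6.Δ2 b=1 a=0 clk=1
t6.Δ3 b=1 a=1 clk=1
t7.Δ0 b=1 a=1 clk=1
t7.Δ1 b=1 a=1 clk=0
t8.Δ0 b=1 a=1 clk=0
t8.Δ1 b=1 a=1 clk=1
t8.Δ2 b=0 a=1 clk=1
t8.Δ3 b=0 a=0 clk=1
t9.Δ0 b=0 a=0 clk=1
t9.Δ1 b=0 a=0 clk=0
t10.Δ0 b=0 a=0 clk=0
t10.Δ1 b=0 a=0 clk=1
t10.Δ2 b=1 a=0 clk=1
t10.Δ3 b=1 a=1 clk=1
t11.Δ0 b=1 a=1 clk=1
t11.Δ1 b=1 a=1 clk=0
t12.Δ0 b=1 a=1 clk=0
t12.Δ1 b=1 a=1 clk=1
t12.Δ2 b=0 a=1 clk=1
t12.Δ3 b=0 a=0 clk=1
t13.Δ0 b=0 a=0 clk=1
t13.Δ1 b=0 a=0 clk=0
t14.Δ0 b=0 a=0 clk=0
t14.Δ1 b=0 a=0 clk=1
t14.Δ2 b=1 a=0 clk=1
t14.Δ3 b=1 a=1 clk=1
t15.Δ0 b=1 a=1 clk=1
t15.Δ1 b=1 a=1 clk=0
t16.Δ0 b=1 a=1 clk=0
t16.Δ1 b=1 a=1 clk=1
t16.Δ2 b=0 a=1 clk=1
t16.Δ3 b=0 a=0 clk=1
t17.Δ0 b=0 a=0 clk=1
t17.Δ1 b=0 a=0 clk=0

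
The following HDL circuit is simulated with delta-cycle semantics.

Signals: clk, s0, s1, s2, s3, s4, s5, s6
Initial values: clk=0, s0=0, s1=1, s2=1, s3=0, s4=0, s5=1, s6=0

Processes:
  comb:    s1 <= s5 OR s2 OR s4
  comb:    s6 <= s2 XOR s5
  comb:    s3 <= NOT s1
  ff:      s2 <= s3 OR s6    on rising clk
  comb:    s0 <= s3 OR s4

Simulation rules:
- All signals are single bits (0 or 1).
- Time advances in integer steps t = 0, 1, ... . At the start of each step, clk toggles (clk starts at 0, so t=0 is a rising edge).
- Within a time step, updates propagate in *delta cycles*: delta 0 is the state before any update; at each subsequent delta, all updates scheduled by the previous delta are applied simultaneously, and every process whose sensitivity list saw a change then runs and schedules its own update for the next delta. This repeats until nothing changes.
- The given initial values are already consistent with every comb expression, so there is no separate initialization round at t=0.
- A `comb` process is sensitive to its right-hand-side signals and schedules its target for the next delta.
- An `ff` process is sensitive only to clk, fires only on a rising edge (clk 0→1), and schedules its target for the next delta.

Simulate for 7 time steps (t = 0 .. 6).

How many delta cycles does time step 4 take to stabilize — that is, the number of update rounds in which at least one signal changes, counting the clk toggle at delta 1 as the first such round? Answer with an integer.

[bits: s5,s0,s3,clk,s4,s1,s6,s2]
t=0: Δ0=10000101 Δ1=10010101 Δ2=10010100 Δ3=10010110 | 3Δ
t=1: Δ0=10010110 Δ1=10000110 | 1Δ
t=2: Δ0=10000110 Δ1=10010110 Δ2=10010111 Δ3=10010101 | 3Δ
t=3: Δ0=10010101 Δ1=10000101 | 1Δ
t=4: Δ0=10000101 Δ1=10010101 Δ2=10010100 Δ3=10010110 | 3Δ
t=5: Δ0=10010110 Δ1=10000110 | 1Δ
t=6: Δ0=10000110 Δ1=10010110 Δ2=10010111 Δ3=10010101 | 3Δ

3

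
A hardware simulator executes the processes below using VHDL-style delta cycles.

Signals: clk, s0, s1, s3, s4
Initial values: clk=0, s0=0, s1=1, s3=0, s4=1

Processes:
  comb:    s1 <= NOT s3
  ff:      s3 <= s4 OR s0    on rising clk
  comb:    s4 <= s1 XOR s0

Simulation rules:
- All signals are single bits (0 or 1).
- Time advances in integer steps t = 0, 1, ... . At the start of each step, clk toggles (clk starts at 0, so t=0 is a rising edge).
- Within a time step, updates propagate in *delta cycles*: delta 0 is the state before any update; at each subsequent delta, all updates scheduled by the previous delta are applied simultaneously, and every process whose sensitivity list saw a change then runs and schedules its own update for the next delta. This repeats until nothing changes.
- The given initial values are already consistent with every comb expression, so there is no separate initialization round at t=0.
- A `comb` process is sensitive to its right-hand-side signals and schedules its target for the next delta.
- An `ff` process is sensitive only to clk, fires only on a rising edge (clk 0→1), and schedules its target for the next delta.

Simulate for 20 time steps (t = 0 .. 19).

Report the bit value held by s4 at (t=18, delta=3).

[bits: clk,s1,s3,s0,s4]
t=0: Δ0=01001 Δ1=11001 Δ2=11101 Δ3=10101 Δ4=10100 | 4Δ
t=1: Δ0=10100 Δ1=00100 | 1Δ
t=2: Δ0=00100 Δ1=10100 Δ2=10000 Δ3=11000 Δ4=11001 | 4Δ
t=3: Δ0=11001 Δ1=01001 | 1Δ
t=4: Δ0=01001 Δ1=11001 Δ2=11101 Δ3=10101 Δ4=10100 | 4Δ
t=5: Δ0=10100 Δ1=00100 | 1Δ
t=6: Δ0=00100 Δ1=10100 Δ2=10000 Δ3=11000 Δ4=11001 | 4Δ
t=7: Δ0=11001 Δ1=01001 | 1Δ
t=8: Δ0=01001 Δ1=11001 Δ2=11101 Δ3=10101 Δ4=10100 | 4Δ
t=9: Δ0=10100 Δ1=00100 | 1Δ
t=10: Δ0=00100 Δ1=10100 Δ2=10000 Δ3=11000 Δ4=11001 | 4Δ
t=11: Δ0=11001 Δ1=01001 | 1Δ
t=12: Δ0=01001 Δ1=11001 Δ2=11101 Δ3=10101 Δ4=10100 | 4Δ
t=13: Δ0=10100 Δ1=00100 | 1Δ
t=14: Δ0=00100 Δ1=10100 Δ2=10000 Δ3=11000 Δ4=11001 | 4Δ
t=15: Δ0=11001 Δ1=01001 | 1Δ
t=16: Δ0=01001 Δ1=11001 Δ2=11101 Δ3=10101 Δ4=10100 | 4Δ
t=17: Δ0=10100 Δ1=00100 | 1Δ
t=18: Δ0=00100 Δ1=10100 Δ2=10000 Δ3=11000 Δ4=11001 | 4Δ
t=19: Δ0=11001 Δ1=01001 | 1Δ

0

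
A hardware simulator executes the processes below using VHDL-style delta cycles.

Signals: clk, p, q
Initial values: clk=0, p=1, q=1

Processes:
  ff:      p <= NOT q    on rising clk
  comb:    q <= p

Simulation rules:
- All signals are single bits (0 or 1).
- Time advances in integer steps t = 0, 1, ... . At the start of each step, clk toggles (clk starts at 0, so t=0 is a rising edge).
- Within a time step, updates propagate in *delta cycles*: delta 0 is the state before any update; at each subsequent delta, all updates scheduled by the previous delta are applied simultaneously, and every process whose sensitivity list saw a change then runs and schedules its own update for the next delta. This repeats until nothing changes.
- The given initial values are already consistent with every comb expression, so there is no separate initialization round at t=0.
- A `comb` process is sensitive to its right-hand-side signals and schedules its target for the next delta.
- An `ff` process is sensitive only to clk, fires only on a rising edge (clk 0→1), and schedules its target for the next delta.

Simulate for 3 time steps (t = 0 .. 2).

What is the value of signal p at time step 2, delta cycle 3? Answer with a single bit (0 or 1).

[bits: p,q,clk]
t=0: Δ0=110 Δ1=111 Δ2=011 Δ3=001 | 3Δ
t=1: Δ0=001 Δ1=000 | 1Δ
t=2: Δ0=000 Δ1=001 Δ2=101 Δ3=111 | 3Δ

1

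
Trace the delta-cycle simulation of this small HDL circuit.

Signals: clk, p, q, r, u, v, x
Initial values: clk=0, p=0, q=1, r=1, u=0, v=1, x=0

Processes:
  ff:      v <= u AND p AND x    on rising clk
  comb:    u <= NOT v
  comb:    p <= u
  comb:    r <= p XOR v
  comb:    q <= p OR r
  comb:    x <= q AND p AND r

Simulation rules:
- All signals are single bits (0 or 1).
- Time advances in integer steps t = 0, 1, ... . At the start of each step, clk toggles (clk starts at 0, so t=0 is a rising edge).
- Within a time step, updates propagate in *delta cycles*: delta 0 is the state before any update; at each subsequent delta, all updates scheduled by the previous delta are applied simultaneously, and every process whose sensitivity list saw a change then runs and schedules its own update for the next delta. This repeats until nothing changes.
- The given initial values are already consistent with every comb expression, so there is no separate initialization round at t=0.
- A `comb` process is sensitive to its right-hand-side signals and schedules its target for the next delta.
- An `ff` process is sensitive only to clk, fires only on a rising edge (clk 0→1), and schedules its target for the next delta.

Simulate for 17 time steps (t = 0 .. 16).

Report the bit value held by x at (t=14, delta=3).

t0.Δ0 clk=0 q=1 p=0 x=0 u=0 r=1 v=1
t0.Δ1 clk=1 q=1 p=0 x=0 u=0 r=1 v=1
t0.Δ2 clk=1 q=1 p=0 x=0 u=0 r=1 v=0
t0.Δ3 clk=1 q=1 p=0 x=0 u=1 r=0 v=0
t0.Δ4 clk=1 q=0 p=1 x=0 u=1 r=0 v=0
t0.Δ5 clk=1 q=1 p=1 x=0 u=1 r=1 v=0
t0.Δ6 clk=1 q=1 p=1 x=1 u=1 r=1 v=0
t1.Δ0 clk=1 q=1 p=1 x=1 u=1 r=1 v=0
t1.Δ1 clk=0 q=1 p=1 x=1 u=1 r=1 v=0
t2.Δ0 clk=0 q=1 p=1 x=1 u=1 r=1 v=0
t2.Δ1 clk=1 q=1 p=1 x=1 u=1 r=1 v=0
t2.Δ2 clk=1 q=1 p=1 x=1 u=1 r=1 v=1
t2.Δ3 clk=1 q=1 p=1 x=1 u=0 r=0 v=1
t2.Δ4 clk=1 q=1 p=0 x=0 u=0 r=0 v=1
t2.Δ5 clk=1 q=0 p=0 x=0 u=0 r=1 v=1
t2.Δ6 clk=1 q=1 p=0 x=0 u=0 r=1 v=1
t3.Δ0 clk=1 q=1 p=0 x=0 u=0 r=1 v=1
t3.Δ1 clk=0 q=1 p=0 x=0 u=0 r=1 v=1
t4.Δ0 clk=0 q=1 p=0 x=0 u=0 r=1 v=1
t4.Δ1 clk=1 q=1 p=0 x=0 u=0 r=1 v=1
t4.Δ2 clk=1 q=1 p=0 x=0 u=0 r=1 v=0
t4.Δ3 clk=1 q=1 p=0 x=0 u=1 r=0 v=0
t4.Δ4 clk=1 q=0 p=1 x=0 u=1 r=0 v=0
t4.Δ5 clk=1 q=1 p=1 x=0 u=1 r=1 v=0
t4.Δ6 clk=1 q=1 p=1 x=1 u=1 r=1 v=0
t5.Δ0 clk=1 q=1 p=1 x=1 u=1 r=1 v=0
t5.Δ1 clk=0 q=1 p=1 x=1 u=1 r=1 v=0
t6.Δ0 clk=0 q=1 p=1 x=1 u=1 r=1 v=0
t6.Δ1 clk=1 q=1 p=1 x=1 u=1 r=1 v=0
t6.Δ2 clk=1 q=1 p=1 x=1 u=1 r=1 v=1
t6.Δ3 clk=1 q=1 p=1 x=1 u=0 r=0 v=1
t6.Δ4 clk=1 q=1 p=0 x=0 u=0 r=0 v=1
t6.Δ5 clk=1 q=0 p=0 x=0 u=0 r=1 v=1
t6.Δ6 clk=1 q=1 p=0 x=0 u=0 r=1 v=1
t7.Δ0 clk=1 q=1 p=0 x=0 u=0 r=1 v=1
t7.Δ1 clk=0 q=1 p=0 x=0 u=0 r=1 v=1
t8.Δ0 clk=0 q=1 p=0 x=0 u=0 r=1 v=1
t8.Δ1 clk=1 q=1 p=0 x=0 u=0 r=1 v=1
t8.Δ2 clk=1 q=1 p=0 x=0 u=0 r=1 v=0
t8.Δ3 clk=1 q=1 p=0 x=0 u=1 r=0 v=0
t8.Δ4 clk=1 q=0 p=1 x=0 u=1 r=0 v=0
t8.Δ5 clk=1 q=1 p=1 x=0 u=1 r=1 v=0
t8.Δ6 clk=1 q=1 p=1 x=1 u=1 r=1 v=0
t9.Δ0 clk=1 q=1 p=1 x=1 u=1 r=1 v=0
t9.Δ1 clk=0 q=1 p=1 x=1 u=1 r=1 v=0
t10.Δ0 clk=0 q=1 p=1 x=1 u=1 r=1 v=0
t10.Δ1 clk=1 q=1 p=1 x=1 u=1 r=1 v=0
t10.Δ2 clk=1 q=1 p=1 x=1 u=1 r=1 v=1
t10.Δ3 clk=1 q=1 p=1 x=1 u=0 r=0 v=1
t10.Δ4 clk=1 q=1 p=0 x=0 u=0 r=0 v=1
t10.Δ5 clk=1 q=0 p=0 x=0 u=0 r=1 v=1
t10.Δ6 clk=1 q=1 p=0 x=0 u=0 r=1 v=1
t11.Δ0 clk=1 q=1 p=0 x=0 u=0 r=1 v=1
t11.Δ1 clk=0 q=1 p=0 x=0 u=0 r=1 v=1
t12.Δ0 clk=0 q=1 p=0 x=0 u=0 r=1 v=1
t12.Δ1 clk=1 q=1 p=0 x=0 u=0 r=1 v=1
t12.Δ2 clk=1 q=1 p=0 x=0 u=0 r=1 v=0
t12.Δ3 clk=1 q=1 p=0 x=0 u=1 r=0 v=0
t12.Δ4 clk=1 q=0 p=1 x=0 u=1 r=0 v=0
t12.Δ5 clk=1 q=1 p=1 x=0 u=1 r=1 v=0
t12.Δ6 clk=1 q=1 p=1 x=1 u=1 r=1 v=0
t13.Δ0 clk=1 q=1 p=1 x=1 u=1 r=1 v=0
t13.Δ1 clk=0 q=1 p=1 x=1 u=1 r=1 v=0
t14.Δ0 clk=0 q=1 p=1 x=1 u=1 r=1 v=0
t14.Δ1 clk=1 q=1 p=1 x=1 u=1 r=1 v=0
t14.Δ2 clk=1 q=1 p=1 x=1 u=1 r=1 v=1
t14.Δ3 clk=1 q=1 p=1 x=1 u=0 r=0 v=1
t14.Δ4 clk=1 q=1 p=0 x=0 u=0 r=0 v=1
t14.Δ5 clk=1 q=0 p=0 x=0 u=0 r=1 v=1
t14.Δ6 clk=1 q=1 p=0 x=0 u=0 r=1 v=1
t15.Δ0 clk=1 q=1 p=0 x=0 u=0 r=1 v=1
t15.Δ1 clk=0 q=1 p=0 x=0 u=0 r=1 v=1
t16.Δ0 clk=0 q=1 p=0 x=0 u=0 r=1 v=1
t16.Δ1 clk=1 q=1 p=0 x=0 u=0 r=1 v=1
t16.Δ2 clk=1 q=1 p=0 x=0 u=0 r=1 v=0
t16.Δ3 clk=1 q=1 p=0 x=0 u=1 r=0 v=0
t16.Δ4 clk=1 q=0 p=1 x=0 u=1 r=0 v=0
t16.Δ5 clk=1 q=1 p=1 x=0 u=1 r=1 v=0
t16.Δ6 clk=1 q=1 p=1 x=1 u=1 r=1 v=0

1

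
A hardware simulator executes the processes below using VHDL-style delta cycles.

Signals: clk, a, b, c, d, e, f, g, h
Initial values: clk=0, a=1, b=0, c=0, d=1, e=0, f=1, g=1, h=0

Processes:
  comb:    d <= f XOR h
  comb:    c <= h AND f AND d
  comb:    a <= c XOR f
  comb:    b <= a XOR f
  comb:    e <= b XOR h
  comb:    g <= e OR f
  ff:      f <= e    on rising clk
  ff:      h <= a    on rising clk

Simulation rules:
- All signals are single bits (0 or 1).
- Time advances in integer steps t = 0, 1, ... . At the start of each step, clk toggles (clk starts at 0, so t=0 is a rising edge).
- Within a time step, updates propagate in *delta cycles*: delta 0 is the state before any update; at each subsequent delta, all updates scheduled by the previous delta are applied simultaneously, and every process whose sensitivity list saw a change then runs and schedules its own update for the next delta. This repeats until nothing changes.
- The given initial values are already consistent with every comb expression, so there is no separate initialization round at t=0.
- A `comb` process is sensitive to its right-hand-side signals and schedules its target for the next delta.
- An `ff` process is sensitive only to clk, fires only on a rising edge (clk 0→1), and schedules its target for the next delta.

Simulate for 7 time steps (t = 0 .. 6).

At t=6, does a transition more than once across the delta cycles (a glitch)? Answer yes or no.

no

[bits: d,f,g,e,c,a,b,h,clk]
t=0: Δ0=111001000 Δ1=111001001 Δ2=101001011 Δ3=100100111 Δ4=101000011 Δ5=100100011 Δ6=101100011 | 6Δ
t=1: Δ0=101100011 Δ1=101100010 | 1Δ
t=2: Δ0=101100010 Δ1=101100011 Δ2=111100001 Δ3=111001101 Δ4=111101001 Δ5=111001001 | 5Δ
t=3: Δ0=111001001 Δ1=111001000 | 1Δ
t=4: Δ0=111001000 Δ1=111001001 Δ2=101001011 Δ3=100100111 Δ4=101000011 Δ5=100100011 Δ6=101100011 | 6Δ
t=5: Δ0=101100011 Δ1=101100010 | 1Δ
t=6: Δ0=101100010 Δ1=101100011 Δ2=111100001 Δ3=111001101 Δ4=111101001 Δ5=111001001 | 5Δ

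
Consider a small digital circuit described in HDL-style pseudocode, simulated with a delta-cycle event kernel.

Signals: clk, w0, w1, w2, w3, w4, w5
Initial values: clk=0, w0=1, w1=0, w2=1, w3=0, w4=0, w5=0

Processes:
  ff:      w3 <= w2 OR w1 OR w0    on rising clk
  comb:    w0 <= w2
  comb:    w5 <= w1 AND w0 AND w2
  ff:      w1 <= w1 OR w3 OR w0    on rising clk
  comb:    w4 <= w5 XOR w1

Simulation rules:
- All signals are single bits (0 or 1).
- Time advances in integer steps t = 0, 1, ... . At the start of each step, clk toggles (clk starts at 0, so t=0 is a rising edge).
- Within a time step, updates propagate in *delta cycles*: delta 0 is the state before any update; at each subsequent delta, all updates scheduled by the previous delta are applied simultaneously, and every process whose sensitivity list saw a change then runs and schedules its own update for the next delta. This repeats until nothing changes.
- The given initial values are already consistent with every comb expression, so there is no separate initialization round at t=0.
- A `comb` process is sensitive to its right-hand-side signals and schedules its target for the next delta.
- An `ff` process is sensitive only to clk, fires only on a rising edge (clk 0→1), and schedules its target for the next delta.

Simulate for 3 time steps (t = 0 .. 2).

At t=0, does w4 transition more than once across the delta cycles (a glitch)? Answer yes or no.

yes

t=0 Δ0: w4=0 clk=0 w2=1 w5=0 w0=1 w3=0 w1=0
  Δ1: clk:0→1
  Δ2: w3:0→1, w1:0→1
  Δ3: w4:0→1, w5:0→1
  Δ4: w4:1→0
  (4Δ to stable)
t=1 Δ0: w4=0 clk=1 w2=1 w5=1 w0=1 w3=1 w1=1
  Δ1: clk:1→0
  (1Δ to stable)
t=2 Δ0: w4=0 clk=0 w2=1 w5=1 w0=1 w3=1 w1=1
  Δ1: clk:0→1
  (1Δ to stable)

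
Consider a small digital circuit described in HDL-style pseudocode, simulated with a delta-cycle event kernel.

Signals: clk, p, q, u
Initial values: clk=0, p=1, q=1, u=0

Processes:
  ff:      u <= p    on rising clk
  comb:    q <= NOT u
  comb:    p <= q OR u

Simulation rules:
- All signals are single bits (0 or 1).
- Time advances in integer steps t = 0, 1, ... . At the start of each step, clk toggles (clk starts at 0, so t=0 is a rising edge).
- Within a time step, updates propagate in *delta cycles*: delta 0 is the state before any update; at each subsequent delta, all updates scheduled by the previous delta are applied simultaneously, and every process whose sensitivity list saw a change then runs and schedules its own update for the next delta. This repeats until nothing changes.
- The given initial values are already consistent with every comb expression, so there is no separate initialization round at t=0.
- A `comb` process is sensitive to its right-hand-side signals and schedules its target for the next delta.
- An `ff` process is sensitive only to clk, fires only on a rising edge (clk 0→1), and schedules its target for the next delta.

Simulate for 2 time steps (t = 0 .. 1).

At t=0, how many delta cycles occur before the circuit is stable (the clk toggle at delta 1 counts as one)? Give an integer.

t0.Δ0 p=1 clk=0 q=1 u=0
t0.Δ1 p=1 clk=1 q=1 u=0
t0.Δ2 p=1 clk=1 q=1 u=1
t0.Δ3 p=1 clk=1 q=0 u=1
t1.Δ0 p=1 clk=1 q=0 u=1
t1.Δ1 p=1 clk=0 q=0 u=1

3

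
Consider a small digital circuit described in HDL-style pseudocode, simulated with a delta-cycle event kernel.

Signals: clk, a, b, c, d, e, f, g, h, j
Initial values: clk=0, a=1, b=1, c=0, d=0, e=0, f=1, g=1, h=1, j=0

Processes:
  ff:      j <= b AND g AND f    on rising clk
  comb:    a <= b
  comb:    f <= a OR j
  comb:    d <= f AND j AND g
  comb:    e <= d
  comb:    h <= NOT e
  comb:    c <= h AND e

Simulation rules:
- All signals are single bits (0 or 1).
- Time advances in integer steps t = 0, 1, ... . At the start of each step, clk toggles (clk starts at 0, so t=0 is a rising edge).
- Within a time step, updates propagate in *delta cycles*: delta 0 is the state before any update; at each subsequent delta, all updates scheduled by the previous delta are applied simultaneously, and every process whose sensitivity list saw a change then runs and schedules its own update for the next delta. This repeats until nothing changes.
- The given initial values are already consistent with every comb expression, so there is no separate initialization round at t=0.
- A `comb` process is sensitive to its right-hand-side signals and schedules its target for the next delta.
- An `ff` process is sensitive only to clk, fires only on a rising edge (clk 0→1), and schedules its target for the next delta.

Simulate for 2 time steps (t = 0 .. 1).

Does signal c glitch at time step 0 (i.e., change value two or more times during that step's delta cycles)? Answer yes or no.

yes

t0.Δ0 c=0 g=1 a=1 d=0 f=1 h=1 e=0 b=1 clk=0 j=0
t0.Δ1 c=0 g=1 a=1 d=0 f=1 h=1 e=0 b=1 clk=1 j=0
t0.Δ2 c=0 g=1 a=1 d=0 f=1 h=1 e=0 b=1 clk=1 j=1
t0.Δ3 c=0 g=1 a=1 d=1 f=1 h=1 e=0 b=1 clk=1 j=1
t0.Δ4 c=0 g=1 a=1 d=1 f=1 h=1 e=1 b=1 clk=1 j=1
t0.Δ5 c=1 g=1 a=1 d=1 f=1 h=0 e=1 b=1 clk=1 j=1
t0.Δ6 c=0 g=1 a=1 d=1 f=1 h=0 e=1 b=1 clk=1 j=1
t1.Δ0 c=0 g=1 a=1 d=1 f=1 h=0 e=1 b=1 clk=1 j=1
t1.Δ1 c=0 g=1 a=1 d=1 f=1 h=0 e=1 b=1 clk=0 j=1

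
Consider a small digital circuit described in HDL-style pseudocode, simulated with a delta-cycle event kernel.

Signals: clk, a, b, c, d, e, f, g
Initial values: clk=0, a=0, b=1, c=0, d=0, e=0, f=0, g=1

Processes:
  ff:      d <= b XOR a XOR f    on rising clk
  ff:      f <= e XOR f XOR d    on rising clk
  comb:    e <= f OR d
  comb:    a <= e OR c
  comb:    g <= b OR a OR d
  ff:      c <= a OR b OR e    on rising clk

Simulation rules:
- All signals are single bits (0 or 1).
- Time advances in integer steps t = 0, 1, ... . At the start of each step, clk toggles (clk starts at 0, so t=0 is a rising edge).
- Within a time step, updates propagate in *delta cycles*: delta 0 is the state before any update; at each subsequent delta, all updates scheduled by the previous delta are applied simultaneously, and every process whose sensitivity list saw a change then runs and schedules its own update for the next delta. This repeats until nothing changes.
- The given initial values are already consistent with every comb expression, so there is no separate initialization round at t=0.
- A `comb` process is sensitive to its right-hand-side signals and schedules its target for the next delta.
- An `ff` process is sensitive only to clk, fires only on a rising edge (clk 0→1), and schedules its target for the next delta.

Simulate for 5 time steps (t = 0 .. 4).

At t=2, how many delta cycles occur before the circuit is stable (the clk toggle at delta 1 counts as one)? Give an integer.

3

t0.Δ0 c=0 f=0 b=1 a=0 clk=0 e=0 d=0 g=1
t0.Δ1 c=0 f=0 b=1 a=0 clk=1 e=0 d=0 g=1
t0.Δ2 c=1 f=0 b=1 a=0 clk=1 e=0 d=1 g=1
t0.Δ3 c=1 f=0 b=1 a=1 clk=1 e=1 d=1 g=1
t1.Δ0 c=1 f=0 b=1 a=1 clk=1 e=1 d=1 g=1
t1.Δ1 c=1 f=0 b=1 a=1 clk=0 e=1 d=1 g=1
t2.Δ0 c=1 f=0 b=1 a=1 clk=0 e=1 d=1 g=1
t2.Δ1 c=1 f=0 b=1 a=1 clk=1 e=1 d=1 g=1
t2.Δ2 c=1 f=0 b=1 a=1 clk=1 e=1 d=0 g=1
t2.Δ3 c=1 f=0 b=1 a=1 clk=1 e=0 d=0 g=1
t3.Δ0 c=1 f=0 b=1 a=1 clk=1 e=0 d=0 g=1
t3.Δ1 c=1 f=0 b=1 a=1 clk=0 e=0 d=0 g=1
t4.Δ0 c=1 f=0 b=1 a=1 clk=0 e=0 d=0 g=1
t4.Δ1 c=1 f=0 b=1 a=1 clk=1 e=0 d=0 g=1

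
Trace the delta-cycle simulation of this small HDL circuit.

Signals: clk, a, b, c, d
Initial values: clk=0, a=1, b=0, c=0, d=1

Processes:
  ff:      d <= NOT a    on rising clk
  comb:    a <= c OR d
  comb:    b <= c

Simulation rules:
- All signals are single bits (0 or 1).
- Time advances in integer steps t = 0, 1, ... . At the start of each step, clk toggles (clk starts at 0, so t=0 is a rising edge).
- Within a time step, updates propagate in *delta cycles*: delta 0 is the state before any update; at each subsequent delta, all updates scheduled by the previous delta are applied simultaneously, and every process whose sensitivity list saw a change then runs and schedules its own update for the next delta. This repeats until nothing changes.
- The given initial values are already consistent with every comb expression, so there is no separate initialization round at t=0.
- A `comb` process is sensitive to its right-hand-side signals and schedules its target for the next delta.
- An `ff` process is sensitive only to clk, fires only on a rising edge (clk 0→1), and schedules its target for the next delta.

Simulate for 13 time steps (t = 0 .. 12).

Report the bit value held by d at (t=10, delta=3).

1

t0.Δ0 b=0 d=1 clk=0 a=1 c=0
t0.Δ1 b=0 d=1 clk=1 a=1 c=0
t0.Δ2 b=0 d=0 clk=1 a=1 c=0
t0.Δ3 b=0 d=0 clk=1 a=0 c=0
t1.Δ0 b=0 d=0 clk=1 a=0 c=0
t1.Δ1 b=0 d=0 clk=0 a=0 c=0
t2.Δ0 b=0 d=0 clk=0 a=0 c=0
t2.Δ1 b=0 d=0 clk=1 a=0 c=0
t2.Δ2 b=0 d=1 clk=1 a=0 c=0
t2.Δ3 b=0 d=1 clk=1 a=1 c=0
t3.Δ0 b=0 d=1 clk=1 a=1 c=0
t3.Δ1 b=0 d=1 clk=0 a=1 c=0
t4.Δ0 b=0 d=1 clk=0 a=1 c=0
t4.Δ1 b=0 d=1 clk=1 a=1 c=0
t4.Δ2 b=0 d=0 clk=1 a=1 c=0
t4.Δ3 b=0 d=0 clk=1 a=0 c=0
t5.Δ0 b=0 d=0 clk=1 a=0 c=0
t5.Δ1 b=0 d=0 clk=0 a=0 c=0
t6.Δ0 b=0 d=0 clk=0 a=0 c=0
t6.Δ1 b=0 d=0 clk=1 a=0 c=0
t6.Δ2 b=0 d=1 clk=1 a=0 c=0
t6.Δ3 b=0 d=1 clk=1 a=1 c=0
t7.Δ0 b=0 d=1 clk=1 a=1 c=0
t7.Δ1 b=0 d=1 clk=0 a=1 c=0
t8.Δ0 b=0 d=1 clk=0 a=1 c=0
t8.Δ1 b=0 d=1 clk=1 a=1 c=0
t8.Δ2 b=0 d=0 clk=1 a=1 c=0
t8.Δ3 b=0 d=0 clk=1 a=0 c=0
t9.Δ0 b=0 d=0 clk=1 a=0 c=0
t9.Δ1 b=0 d=0 clk=0 a=0 c=0
t10.Δ0 b=0 d=0 clk=0 a=0 c=0
t10.Δ1 b=0 d=0 clk=1 a=0 c=0
t10.Δ2 b=0 d=1 clk=1 a=0 c=0
t10.Δ3 b=0 d=1 clk=1 a=1 c=0
t11.Δ0 b=0 d=1 clk=1 a=1 c=0
t11.Δ1 b=0 d=1 clk=0 a=1 c=0
t12.Δ0 b=0 d=1 clk=0 a=1 c=0
t12.Δ1 b=0 d=1 clk=1 a=1 c=0
t12.Δ2 b=0 d=0 clk=1 a=1 c=0
t12.Δ3 b=0 d=0 clk=1 a=0 c=0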